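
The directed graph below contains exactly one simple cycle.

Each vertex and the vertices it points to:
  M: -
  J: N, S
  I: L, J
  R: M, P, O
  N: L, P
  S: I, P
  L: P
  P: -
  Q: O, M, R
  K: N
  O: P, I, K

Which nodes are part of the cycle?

I, J, S

DFS with gray/black marking from I:
I gray
  L gray
    P gray
    P black
  L black
  J gray
    N gray
      N→L: L black — skip
      N→P: P black — skip
    N black
    S gray
      S→I: I is gray → back edge
Back edge closes the cycle I → J → S → I; its vertices are {I, J, S}.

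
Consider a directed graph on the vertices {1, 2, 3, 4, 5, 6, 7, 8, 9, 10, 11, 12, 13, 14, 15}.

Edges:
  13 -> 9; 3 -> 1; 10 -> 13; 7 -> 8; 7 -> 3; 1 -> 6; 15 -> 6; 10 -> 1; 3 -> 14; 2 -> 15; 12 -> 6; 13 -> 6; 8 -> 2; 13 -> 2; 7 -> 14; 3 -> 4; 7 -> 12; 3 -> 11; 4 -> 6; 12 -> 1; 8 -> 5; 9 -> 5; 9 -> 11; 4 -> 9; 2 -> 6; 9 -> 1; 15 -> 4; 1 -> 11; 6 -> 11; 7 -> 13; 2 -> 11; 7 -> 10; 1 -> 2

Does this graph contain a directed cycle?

DFS with white/gray/black marking, starting from 15:
15 gray
  4 gray
    6 gray
      11 gray
      11 black
    6 black
    9 gray
      5 gray
      5 black
      1 gray
        1→6: 6 black — skip
        1→11: 11 black — skip
        2 gray
          2→15: 15 is gray → back edge
Back edge found, so a cycle exists: 15 → 4 → 9 → 1 → 2 → 15.

Yes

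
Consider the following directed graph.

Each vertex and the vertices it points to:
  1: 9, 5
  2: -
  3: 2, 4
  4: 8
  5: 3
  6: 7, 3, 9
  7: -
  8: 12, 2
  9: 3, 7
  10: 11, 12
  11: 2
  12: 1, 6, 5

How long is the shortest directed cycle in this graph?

For each vertex v, BFS finds the shortest path from v back to v.
The shortest such closed walk is 12 → 5 → 3 → 4 → 8 → 12, length 5.

5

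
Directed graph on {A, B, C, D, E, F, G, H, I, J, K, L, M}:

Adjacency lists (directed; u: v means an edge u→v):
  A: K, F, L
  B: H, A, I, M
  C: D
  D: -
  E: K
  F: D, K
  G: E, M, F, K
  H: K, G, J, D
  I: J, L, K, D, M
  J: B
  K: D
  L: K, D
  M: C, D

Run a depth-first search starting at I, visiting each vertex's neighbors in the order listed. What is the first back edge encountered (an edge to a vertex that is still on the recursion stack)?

H->J

DFS from I (visiting each vertex's neighbors in the order listed); mark gray on enter, black on exit:
I gray
  J gray
    B gray
      H gray
        K gray
          D gray
          D black
        K black
        G gray
          E gray
            E→K: K black — skip
          E black
          M gray
            C gray
              C→D: D black — skip
            C black
            M→D: D black — skip
          M black
          F gray
            F→D: D black — skip
            F→K: K black — skip
          F black
          G→K: K black — skip
        G black
        H→J: J is gray → back edge
First back edge: H → J.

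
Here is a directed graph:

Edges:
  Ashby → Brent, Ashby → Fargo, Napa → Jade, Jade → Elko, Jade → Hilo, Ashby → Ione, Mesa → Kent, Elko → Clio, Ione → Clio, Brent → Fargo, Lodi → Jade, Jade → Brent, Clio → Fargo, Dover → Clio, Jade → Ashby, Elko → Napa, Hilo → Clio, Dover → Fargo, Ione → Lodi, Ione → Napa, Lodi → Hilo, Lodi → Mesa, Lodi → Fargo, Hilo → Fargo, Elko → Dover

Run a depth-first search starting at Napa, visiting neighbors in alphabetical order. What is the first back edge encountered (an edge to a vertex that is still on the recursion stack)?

Lodi->Jade

DFS from Napa (visiting neighbors in alphabetical order); mark gray on enter, black on exit:
Napa gray
  Jade gray
    Ashby gray
      Brent gray
        Fargo gray
        Fargo black
      Brent black
      Ashby→Fargo: Fargo black — skip
      Ione gray
        Clio gray
          Clio→Fargo: Fargo black — skip
        Clio black
        Lodi gray
          Lodi→Fargo: Fargo black — skip
          Hilo gray
            Hilo→Clio: Clio black — skip
            Hilo→Fargo: Fargo black — skip
          Hilo black
          Lodi→Jade: Jade is gray → back edge
First back edge: Lodi → Jade.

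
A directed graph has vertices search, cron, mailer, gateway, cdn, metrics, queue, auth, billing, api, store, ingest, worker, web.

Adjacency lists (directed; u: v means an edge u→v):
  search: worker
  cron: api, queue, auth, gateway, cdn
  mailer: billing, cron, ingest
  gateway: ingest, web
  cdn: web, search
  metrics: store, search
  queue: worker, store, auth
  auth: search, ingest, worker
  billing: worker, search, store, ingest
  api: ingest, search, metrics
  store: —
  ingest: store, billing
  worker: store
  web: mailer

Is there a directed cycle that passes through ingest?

ingest is on a cycle iff ingest can reach itself via ≥1 edge.
ingest → billing → ingest — yes.

Yes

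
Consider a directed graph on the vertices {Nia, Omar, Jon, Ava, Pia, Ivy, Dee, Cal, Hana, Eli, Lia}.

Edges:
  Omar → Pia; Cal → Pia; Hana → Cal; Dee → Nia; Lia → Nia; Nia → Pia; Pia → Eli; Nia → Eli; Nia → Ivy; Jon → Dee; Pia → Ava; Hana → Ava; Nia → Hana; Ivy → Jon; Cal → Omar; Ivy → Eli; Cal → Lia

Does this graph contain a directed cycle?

Yes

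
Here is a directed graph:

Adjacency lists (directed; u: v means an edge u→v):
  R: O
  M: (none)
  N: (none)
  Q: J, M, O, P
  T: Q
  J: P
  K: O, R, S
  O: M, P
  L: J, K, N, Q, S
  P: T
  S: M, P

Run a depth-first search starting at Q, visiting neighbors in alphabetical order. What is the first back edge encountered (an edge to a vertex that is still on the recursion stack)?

T->Q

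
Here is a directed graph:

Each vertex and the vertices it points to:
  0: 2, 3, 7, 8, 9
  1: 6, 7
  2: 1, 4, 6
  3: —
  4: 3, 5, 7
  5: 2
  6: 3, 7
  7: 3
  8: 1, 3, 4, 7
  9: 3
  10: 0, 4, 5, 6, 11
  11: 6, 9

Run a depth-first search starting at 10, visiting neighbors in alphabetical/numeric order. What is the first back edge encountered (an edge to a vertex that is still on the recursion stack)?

5->2

DFS from 10 (visiting neighbors in alphabetical/numeric order); mark gray on enter, black on exit:
10 gray
  0 gray
    2 gray
      1 gray
        6 gray
          3 gray
          3 black
          7 gray
            7→3: 3 black — skip
          7 black
        6 black
        1→7: 7 black — skip
      1 black
      4 gray
        4→3: 3 black — skip
        5 gray
          5→2: 2 is gray → back edge
First back edge: 5 → 2.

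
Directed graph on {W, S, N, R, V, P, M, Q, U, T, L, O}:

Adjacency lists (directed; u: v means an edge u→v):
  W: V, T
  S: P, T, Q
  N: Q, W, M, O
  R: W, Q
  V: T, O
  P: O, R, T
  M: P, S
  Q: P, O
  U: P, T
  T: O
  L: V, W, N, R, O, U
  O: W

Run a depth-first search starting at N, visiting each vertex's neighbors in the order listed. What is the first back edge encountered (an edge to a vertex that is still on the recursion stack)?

T->O

DFS from N (visiting each vertex's neighbors in the order listed); mark gray on enter, black on exit:
N gray
  Q gray
    P gray
      O gray
        W gray
          V gray
            T gray
              T→O: O is gray → back edge
First back edge: T → O.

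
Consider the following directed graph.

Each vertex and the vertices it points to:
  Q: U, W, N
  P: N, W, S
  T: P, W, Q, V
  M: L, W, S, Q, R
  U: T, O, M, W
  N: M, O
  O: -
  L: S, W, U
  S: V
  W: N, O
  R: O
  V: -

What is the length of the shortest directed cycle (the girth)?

3

For each vertex v, BFS finds the shortest path from v back to v.
The shortest such closed walk is M → L → U → M, length 3.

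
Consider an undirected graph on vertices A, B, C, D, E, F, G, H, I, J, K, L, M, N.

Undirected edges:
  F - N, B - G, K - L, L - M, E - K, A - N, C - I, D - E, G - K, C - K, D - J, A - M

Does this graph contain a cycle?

DFS, tracking each vertex's parent; an edge to a visited non-parent vertex closes a cycle.
Start from A:
visit A (parent –)
  visit M (parent A)
    M–A: parent, skip
    visit L (parent M)
      visit K (parent L)
        visit G (parent K)
          G–K: parent, skip
          visit B (parent G)
            B–G: parent, skip
        visit E (parent K)
          E–K: parent, skip
          visit D (parent E)
            D–E: parent, skip
            visit J (parent D)
              J–D: parent, skip
        K–L: parent, skip
        visit C (parent K)
          visit I (parent C)
            I–C: parent, skip
          C–K: parent, skip
      L–M: parent, skip
  visit N (parent A)
    visit F (parent N)
      F–N: parent, skip
    N–A: parent, skip
visit H (parent –)
No non-parent visited neighbor found — the graph is a forest.

No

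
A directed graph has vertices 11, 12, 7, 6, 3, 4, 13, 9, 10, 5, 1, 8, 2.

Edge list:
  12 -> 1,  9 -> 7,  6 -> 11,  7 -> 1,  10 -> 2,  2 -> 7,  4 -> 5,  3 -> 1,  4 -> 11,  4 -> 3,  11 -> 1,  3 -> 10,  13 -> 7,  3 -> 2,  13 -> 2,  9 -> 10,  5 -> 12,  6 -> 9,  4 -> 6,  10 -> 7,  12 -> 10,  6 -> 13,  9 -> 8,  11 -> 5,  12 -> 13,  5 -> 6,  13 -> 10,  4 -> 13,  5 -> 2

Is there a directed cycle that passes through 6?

6 is on a cycle iff 6 can reach itself via ≥1 edge.
6 → 11 → 5 → 6 — yes.

Yes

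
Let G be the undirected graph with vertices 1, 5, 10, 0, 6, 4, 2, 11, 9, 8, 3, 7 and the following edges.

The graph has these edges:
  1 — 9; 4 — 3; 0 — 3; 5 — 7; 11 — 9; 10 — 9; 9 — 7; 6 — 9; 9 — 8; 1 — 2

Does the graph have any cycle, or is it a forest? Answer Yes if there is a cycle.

No

DFS, tracking each vertex's parent; an edge to a visited non-parent vertex closes a cycle.
Start from 1:
visit 1 (parent –)
  visit 9 (parent 1)
    9–1: parent, skip
    visit 10 (parent 9)
      10–9: parent, skip
    visit 8 (parent 9)
      8–9: parent, skip
    visit 6 (parent 9)
      6–9: parent, skip
    visit 11 (parent 9)
      11–9: parent, skip
    visit 7 (parent 9)
      visit 5 (parent 7)
        5–7: parent, skip
      7–9: parent, skip
  visit 2 (parent 1)
    2–1: parent, skip
visit 0 (parent –)
  visit 3 (parent 0)
    3–0: parent, skip
    visit 4 (parent 3)
      4–3: parent, skip
No non-parent visited neighbor found — the graph is a forest.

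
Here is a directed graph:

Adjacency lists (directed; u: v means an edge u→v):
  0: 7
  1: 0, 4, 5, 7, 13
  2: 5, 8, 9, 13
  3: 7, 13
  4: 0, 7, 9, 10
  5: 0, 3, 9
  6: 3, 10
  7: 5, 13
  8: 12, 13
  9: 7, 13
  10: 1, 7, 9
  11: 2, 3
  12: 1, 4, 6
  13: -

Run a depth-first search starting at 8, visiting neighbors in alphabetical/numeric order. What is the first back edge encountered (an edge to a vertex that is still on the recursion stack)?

5->0

DFS from 8 (visiting neighbors in alphabetical/numeric order); mark gray on enter, black on exit:
8 gray
  12 gray
    1 gray
      0 gray
        7 gray
          5 gray
            5→0: 0 is gray → back edge
First back edge: 5 → 0.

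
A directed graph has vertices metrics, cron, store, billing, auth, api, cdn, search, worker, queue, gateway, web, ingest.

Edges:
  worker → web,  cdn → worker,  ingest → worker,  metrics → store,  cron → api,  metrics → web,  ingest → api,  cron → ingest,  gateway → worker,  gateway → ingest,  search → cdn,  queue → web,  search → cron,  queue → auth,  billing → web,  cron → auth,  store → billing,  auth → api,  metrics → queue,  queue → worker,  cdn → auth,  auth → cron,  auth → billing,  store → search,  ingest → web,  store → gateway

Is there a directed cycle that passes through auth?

auth is on a cycle iff auth can reach itself via ≥1 edge.
auth → cron → auth — yes.

Yes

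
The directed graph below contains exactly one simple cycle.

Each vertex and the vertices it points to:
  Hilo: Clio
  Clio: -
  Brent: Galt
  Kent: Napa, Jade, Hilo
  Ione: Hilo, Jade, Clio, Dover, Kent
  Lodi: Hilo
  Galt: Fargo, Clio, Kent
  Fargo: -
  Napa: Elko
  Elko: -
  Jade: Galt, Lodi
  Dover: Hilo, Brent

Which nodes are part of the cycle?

DFS with gray/black marking from Kent:
Kent gray
  Napa gray
    Elko gray
    Elko black
  Napa black
  Jade gray
    Galt gray
      Fargo gray
      Fargo black
      Clio gray
      Clio black
      Galt→Kent: Kent is gray → back edge
Back edge closes the cycle Kent → Jade → Galt → Kent; its vertices are {Galt, Jade, Kent}.

Galt, Jade, Kent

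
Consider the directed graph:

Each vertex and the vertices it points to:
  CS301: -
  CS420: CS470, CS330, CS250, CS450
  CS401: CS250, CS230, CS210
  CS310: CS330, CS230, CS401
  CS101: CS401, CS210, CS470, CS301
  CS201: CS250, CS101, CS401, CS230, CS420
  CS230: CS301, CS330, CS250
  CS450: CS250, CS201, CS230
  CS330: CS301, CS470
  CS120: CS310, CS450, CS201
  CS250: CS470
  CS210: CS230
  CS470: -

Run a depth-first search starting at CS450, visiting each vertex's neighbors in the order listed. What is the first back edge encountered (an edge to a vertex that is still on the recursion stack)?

DFS from CS450 (visiting each vertex's neighbors in the order listed); mark gray on enter, black on exit:
CS450 gray
  CS250 gray
    CS470 gray
    CS470 black
  CS250 black
  CS201 gray
    CS201→CS250: CS250 black — skip
    CS101 gray
      CS401 gray
        CS401→CS250: CS250 black — skip
        CS230 gray
          CS301 gray
          CS301 black
          CS330 gray
            CS330→CS301: CS301 black — skip
            CS330→CS470: CS470 black — skip
          CS330 black
          CS230→CS250: CS250 black — skip
        CS230 black
        CS210 gray
          CS210→CS230: CS230 black — skip
        CS210 black
      CS401 black
      CS101→CS210: CS210 black — skip
      CS101→CS470: CS470 black — skip
      CS101→CS301: CS301 black — skip
    CS101 black
    CS201→CS401: CS401 black — skip
    CS201→CS230: CS230 black — skip
    CS420 gray
      CS420→CS470: CS470 black — skip
      CS420→CS330: CS330 black — skip
      CS420→CS250: CS250 black — skip
      CS420→CS450: CS450 is gray → back edge
First back edge: CS420 → CS450.

CS420→CS450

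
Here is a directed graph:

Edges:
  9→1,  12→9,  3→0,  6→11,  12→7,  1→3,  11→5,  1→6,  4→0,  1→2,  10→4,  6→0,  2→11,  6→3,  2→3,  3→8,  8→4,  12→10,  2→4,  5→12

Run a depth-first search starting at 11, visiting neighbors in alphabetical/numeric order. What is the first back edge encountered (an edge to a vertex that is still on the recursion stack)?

DFS from 11 (visiting neighbors in alphabetical/numeric order); mark gray on enter, black on exit:
11 gray
  5 gray
    12 gray
      7 gray
      7 black
      9 gray
        1 gray
          2 gray
            3 gray
              0 gray
              0 black
              8 gray
                4 gray
                  4→0: 0 black — skip
                4 black
              8 black
            3 black
            2→4: 4 black — skip
            2→11: 11 is gray → back edge
First back edge: 2 → 11.

2->11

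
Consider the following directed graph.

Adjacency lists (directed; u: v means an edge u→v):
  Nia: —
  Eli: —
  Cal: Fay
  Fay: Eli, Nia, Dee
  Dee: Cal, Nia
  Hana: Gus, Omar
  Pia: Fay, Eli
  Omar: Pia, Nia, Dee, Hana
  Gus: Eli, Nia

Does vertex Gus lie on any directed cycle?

No

Gus lies on a cycle iff there is a path from Gus back to itself.
Exploring from Gus, it never reaches itself; equivalently, its strongly connected component is a singleton.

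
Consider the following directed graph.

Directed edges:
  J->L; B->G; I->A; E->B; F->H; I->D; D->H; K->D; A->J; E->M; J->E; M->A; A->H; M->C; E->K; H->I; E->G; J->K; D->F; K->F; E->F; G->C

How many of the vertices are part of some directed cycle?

9

A vertex is on a directed cycle iff it belongs to a strongly connected component of size ≥ 2 (or has a self-loop).
The vertices on cycles are {A, D, E, F, H, I, J, K, M} — 9 in total.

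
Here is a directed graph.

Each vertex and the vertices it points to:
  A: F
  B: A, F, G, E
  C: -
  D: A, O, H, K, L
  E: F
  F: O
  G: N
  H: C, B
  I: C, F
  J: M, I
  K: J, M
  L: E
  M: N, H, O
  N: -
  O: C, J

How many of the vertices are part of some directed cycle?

9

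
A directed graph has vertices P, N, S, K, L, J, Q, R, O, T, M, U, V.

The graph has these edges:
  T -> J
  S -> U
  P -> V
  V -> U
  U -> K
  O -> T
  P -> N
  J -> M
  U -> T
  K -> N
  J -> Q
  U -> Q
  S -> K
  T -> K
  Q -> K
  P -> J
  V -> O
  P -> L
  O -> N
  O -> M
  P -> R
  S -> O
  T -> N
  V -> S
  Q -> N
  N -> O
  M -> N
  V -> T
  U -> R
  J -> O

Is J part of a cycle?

Yes

J is on a cycle iff J can reach itself via ≥1 edge.
J → O → T → J — yes.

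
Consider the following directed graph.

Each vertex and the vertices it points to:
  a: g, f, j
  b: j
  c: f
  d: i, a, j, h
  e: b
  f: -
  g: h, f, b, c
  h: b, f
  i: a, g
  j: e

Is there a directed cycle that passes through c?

No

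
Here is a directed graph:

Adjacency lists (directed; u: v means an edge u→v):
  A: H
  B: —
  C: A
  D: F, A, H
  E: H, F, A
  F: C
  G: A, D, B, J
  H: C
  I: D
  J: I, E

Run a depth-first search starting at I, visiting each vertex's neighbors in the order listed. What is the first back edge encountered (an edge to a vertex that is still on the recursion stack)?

DFS from I (visiting each vertex's neighbors in the order listed); mark gray on enter, black on exit:
I gray
  D gray
    F gray
      C gray
        A gray
          H gray
            H→C: C is gray → back edge
First back edge: H → C.

H→C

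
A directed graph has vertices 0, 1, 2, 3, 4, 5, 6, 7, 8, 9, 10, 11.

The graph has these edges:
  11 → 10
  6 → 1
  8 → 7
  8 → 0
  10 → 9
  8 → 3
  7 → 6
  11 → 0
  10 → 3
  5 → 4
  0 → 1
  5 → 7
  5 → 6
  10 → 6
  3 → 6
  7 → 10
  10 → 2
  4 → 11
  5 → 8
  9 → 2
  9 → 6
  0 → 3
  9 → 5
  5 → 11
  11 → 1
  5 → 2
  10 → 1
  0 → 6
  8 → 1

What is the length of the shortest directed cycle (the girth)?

4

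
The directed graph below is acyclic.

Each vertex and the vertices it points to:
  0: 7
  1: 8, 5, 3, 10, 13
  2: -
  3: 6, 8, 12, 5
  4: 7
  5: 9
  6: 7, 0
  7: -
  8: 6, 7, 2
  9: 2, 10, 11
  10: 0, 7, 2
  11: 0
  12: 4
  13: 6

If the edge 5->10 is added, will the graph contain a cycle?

No

Adding 5→10 creates a cycle iff 10 can already reach 5.
Explore from 10: no path reaches 5. The graph stays acyclic.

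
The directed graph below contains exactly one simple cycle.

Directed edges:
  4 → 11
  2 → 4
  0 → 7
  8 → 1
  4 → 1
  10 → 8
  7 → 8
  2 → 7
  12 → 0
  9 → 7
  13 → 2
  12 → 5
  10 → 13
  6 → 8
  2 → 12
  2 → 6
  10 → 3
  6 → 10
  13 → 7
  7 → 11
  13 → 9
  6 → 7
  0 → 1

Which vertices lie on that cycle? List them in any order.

2, 6, 10, 13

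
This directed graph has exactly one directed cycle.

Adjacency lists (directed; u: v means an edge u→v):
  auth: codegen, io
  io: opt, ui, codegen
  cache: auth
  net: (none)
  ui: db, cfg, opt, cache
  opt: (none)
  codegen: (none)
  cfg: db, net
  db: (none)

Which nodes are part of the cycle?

DFS with gray/black marking from ui:
ui gray
  db gray
  db black
  cfg gray
    cfg→db: db black — skip
    net gray
    net black
  cfg black
  opt gray
  opt black
  cache gray
    auth gray
      codegen gray
      codegen black
      io gray
        io→opt: opt black — skip
        io→ui: ui is gray → back edge
Back edge closes the cycle ui → cache → auth → io → ui; its vertices are {io, ui, auth, cache}.

io, ui, auth, cache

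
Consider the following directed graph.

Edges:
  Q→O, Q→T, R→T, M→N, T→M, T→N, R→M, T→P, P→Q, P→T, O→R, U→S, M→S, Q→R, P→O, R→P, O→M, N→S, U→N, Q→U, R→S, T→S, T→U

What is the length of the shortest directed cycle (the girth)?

2

For each vertex v, BFS finds the shortest path from v back to v.
The shortest such closed walk is P → T → P, length 2.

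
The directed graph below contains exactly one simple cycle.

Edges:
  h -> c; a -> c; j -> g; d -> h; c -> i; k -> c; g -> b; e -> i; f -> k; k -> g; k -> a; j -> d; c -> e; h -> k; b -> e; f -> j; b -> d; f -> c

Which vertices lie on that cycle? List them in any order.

DFS with gray/black marking from k:
k gray
  g gray
    b gray
      e gray
        i gray
        i black
      e black
      d gray
        h gray
          h→k: k is gray → back edge
Back edge closes the cycle k → g → b → d → h → k; its vertices are {b, d, g, h, k}.

b, d, g, h, k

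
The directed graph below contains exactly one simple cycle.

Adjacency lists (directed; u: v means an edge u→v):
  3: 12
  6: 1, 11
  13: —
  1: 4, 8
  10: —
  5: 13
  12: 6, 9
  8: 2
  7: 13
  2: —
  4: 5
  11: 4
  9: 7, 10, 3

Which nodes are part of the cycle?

3, 9, 12

DFS with gray/black marking from 9:
9 gray
  7 gray
    13 gray
    13 black
  7 black
  10 gray
  10 black
  3 gray
    12 gray
      6 gray
        1 gray
          4 gray
            5 gray
              5→13: 13 black — skip
            5 black
          4 black
          8 gray
            2 gray
            2 black
          8 black
        1 black
        11 gray
          11→4: 4 black — skip
        11 black
      6 black
      12→9: 9 is gray → back edge
Back edge closes the cycle 9 → 3 → 12 → 9; its vertices are {3, 9, 12}.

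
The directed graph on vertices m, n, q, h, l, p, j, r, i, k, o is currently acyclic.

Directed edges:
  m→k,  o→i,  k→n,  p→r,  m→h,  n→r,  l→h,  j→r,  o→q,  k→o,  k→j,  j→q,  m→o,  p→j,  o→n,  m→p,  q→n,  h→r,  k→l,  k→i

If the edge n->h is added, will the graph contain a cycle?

No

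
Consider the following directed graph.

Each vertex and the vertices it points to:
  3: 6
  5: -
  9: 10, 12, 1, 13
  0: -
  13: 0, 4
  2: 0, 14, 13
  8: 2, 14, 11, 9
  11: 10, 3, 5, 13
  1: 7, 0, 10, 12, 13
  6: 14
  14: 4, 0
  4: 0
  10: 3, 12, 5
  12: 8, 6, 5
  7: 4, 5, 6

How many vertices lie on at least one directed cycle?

6

A vertex is on a directed cycle iff it belongs to a strongly connected component of size ≥ 2 (or has a self-loop).
The vertices on cycles are {1, 8, 9, 10, 11, 12} — 6 in total.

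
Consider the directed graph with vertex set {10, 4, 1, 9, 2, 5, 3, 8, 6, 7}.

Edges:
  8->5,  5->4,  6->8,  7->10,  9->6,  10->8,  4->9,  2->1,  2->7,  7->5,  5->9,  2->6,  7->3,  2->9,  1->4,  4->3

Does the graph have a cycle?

Yes

DFS with white/gray/black marking, starting from 1:
1 gray
  4 gray
    9 gray
      6 gray
        8 gray
          5 gray
            5→4: 4 is gray → back edge
Back edge found, so a cycle exists: 4 → 9 → 6 → 8 → 5 → 4.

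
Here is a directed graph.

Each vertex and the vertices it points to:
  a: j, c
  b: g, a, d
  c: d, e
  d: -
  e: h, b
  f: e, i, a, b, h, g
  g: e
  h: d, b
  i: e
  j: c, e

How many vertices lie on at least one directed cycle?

A vertex is on a directed cycle iff it belongs to a strongly connected component of size ≥ 2 (or has a self-loop).
The vertices on cycles are {a, b, c, e, g, h, j} — 7 in total.

7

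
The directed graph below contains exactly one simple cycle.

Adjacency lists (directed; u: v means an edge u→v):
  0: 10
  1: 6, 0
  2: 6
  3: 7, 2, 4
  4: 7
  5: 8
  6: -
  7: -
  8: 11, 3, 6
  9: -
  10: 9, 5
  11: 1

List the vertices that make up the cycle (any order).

DFS with gray/black marking from 10:
10 gray
  9 gray
  9 black
  5 gray
    8 gray
      11 gray
        1 gray
          6 gray
          6 black
          0 gray
            0→10: 10 is gray → back edge
Back edge closes the cycle 10 → 5 → 8 → 11 → 1 → 0 → 10; its vertices are {0, 1, 5, 8, 10, 11}.

0, 1, 5, 8, 10, 11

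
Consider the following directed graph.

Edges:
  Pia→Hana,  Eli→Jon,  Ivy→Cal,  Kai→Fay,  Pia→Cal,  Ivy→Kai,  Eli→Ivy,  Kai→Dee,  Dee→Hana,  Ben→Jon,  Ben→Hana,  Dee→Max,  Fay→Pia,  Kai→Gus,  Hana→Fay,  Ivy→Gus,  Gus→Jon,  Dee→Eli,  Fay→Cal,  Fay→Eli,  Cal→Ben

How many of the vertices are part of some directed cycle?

A vertex is on a directed cycle iff it belongs to a strongly connected component of size ≥ 2 (or has a self-loop).
The vertices on cycles are {Ben, Cal, Dee, Eli, Fay, Ivy, Kai, Pia, Hana} — 9 in total.

9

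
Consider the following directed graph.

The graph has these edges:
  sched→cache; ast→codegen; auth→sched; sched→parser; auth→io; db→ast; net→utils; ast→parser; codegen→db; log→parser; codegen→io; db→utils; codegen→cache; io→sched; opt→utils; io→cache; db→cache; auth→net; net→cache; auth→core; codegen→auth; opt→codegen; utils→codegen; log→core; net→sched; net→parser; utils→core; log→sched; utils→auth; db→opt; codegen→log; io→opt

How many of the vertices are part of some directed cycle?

8

A vertex is on a directed cycle iff it belongs to a strongly connected component of size ≥ 2 (or has a self-loop).
The vertices on cycles are {db, io, ast, net, opt, auth, utils, codegen} — 8 in total.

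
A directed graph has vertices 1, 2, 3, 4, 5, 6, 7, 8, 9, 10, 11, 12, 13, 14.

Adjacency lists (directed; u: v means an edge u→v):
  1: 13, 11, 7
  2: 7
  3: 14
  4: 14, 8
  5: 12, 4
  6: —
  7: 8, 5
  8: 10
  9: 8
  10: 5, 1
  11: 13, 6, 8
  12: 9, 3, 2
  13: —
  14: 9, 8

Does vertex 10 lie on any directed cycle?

Yes

10 is on a cycle iff 10 can reach itself via ≥1 edge.
10 → 5 → 4 → 8 → 10 — yes.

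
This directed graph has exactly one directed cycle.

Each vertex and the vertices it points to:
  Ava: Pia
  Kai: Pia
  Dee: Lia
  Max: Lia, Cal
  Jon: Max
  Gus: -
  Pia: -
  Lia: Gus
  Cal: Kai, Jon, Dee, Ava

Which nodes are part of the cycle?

Cal, Jon, Max

DFS with gray/black marking from Cal:
Cal gray
  Kai gray
    Pia gray
    Pia black
  Kai black
  Jon gray
    Max gray
      Lia gray
        Gus gray
        Gus black
      Lia black
      Max→Cal: Cal is gray → back edge
Back edge closes the cycle Cal → Jon → Max → Cal; its vertices are {Cal, Jon, Max}.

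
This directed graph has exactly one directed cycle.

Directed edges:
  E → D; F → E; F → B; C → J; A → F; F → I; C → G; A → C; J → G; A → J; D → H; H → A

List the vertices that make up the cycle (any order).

A, D, E, F, H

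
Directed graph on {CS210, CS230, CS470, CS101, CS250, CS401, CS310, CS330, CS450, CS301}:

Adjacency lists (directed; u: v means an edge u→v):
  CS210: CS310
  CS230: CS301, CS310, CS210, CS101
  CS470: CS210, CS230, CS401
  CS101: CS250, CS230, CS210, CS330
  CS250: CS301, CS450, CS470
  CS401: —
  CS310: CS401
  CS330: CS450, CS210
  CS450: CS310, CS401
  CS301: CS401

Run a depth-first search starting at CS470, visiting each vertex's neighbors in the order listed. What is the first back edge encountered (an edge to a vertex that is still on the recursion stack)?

DFS from CS470 (visiting each vertex's neighbors in the order listed); mark gray on enter, black on exit:
CS470 gray
  CS210 gray
    CS310 gray
      CS401 gray
      CS401 black
    CS310 black
  CS210 black
  CS230 gray
    CS301 gray
      CS301→CS401: CS401 black — skip
    CS301 black
    CS230→CS310: CS310 black — skip
    CS230→CS210: CS210 black — skip
    CS101 gray
      CS250 gray
        CS250→CS301: CS301 black — skip
        CS450 gray
          CS450→CS310: CS310 black — skip
          CS450→CS401: CS401 black — skip
        CS450 black
        CS250→CS470: CS470 is gray → back edge
First back edge: CS250 → CS470.

CS250→CS470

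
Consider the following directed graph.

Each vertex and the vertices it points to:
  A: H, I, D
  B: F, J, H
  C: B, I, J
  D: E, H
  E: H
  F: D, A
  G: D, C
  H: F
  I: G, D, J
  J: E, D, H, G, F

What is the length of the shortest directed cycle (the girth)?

For each vertex v, BFS finds the shortest path from v back to v.
The shortest such closed walk is C → I → G → C, length 3.

3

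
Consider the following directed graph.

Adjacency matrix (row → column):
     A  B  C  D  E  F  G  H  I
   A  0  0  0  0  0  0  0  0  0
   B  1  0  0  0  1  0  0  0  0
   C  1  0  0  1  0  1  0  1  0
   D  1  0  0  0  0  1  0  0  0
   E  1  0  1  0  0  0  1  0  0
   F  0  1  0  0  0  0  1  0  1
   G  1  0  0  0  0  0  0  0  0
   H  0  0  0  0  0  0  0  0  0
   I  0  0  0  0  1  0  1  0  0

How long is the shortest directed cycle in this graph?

4

For each vertex v, BFS finds the shortest path from v back to v.
The shortest such closed walk is C → F → B → E → C, length 4.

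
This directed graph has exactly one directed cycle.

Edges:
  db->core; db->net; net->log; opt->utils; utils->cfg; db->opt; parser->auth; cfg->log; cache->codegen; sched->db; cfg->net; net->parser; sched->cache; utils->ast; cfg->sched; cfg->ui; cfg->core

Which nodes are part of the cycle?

db, cfg, opt, sched, utils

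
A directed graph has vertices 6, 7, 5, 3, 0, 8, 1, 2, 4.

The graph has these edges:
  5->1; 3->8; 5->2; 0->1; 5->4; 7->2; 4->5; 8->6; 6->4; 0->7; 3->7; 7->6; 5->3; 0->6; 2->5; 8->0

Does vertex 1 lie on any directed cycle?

No

1 lies on a cycle iff there is a path from 1 back to itself.
Exploring from 1, it never reaches itself; equivalently, its strongly connected component is a singleton.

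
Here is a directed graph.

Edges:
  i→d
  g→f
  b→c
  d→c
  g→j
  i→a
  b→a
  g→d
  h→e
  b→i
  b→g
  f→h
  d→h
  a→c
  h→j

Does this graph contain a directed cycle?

DFS with white/gray/black marking, starting from a:
a gray
  c gray
  c black
a black
b gray
  b→c: c black — skip
  b→a: a black — skip
  i gray
    d gray
      h gray
        e gray
        e black
        j gray
        j black
      h black
      d→c: c black — skip
    d black
    i→a: a black — skip
  i black
  g gray
    g→j: j black — skip
    f gray
      f→h: h black — skip
    f black
    g→d: d black — skip
  g black
b black
Every edge goes to a white or black vertex — no back edge, so the graph is acyclic.

No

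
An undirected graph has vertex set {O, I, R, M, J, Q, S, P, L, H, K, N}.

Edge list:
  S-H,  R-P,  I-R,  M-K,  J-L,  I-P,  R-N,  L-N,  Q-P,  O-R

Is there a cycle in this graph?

Yes

DFS, tracking each vertex's parent; an edge to a visited non-parent vertex closes a cycle.
Start from I:
visit I (parent –)
  visit R (parent I)
    visit P (parent R)
      P–I: I visited and ≠ parent → cycle
Cycle: I – R – P – I.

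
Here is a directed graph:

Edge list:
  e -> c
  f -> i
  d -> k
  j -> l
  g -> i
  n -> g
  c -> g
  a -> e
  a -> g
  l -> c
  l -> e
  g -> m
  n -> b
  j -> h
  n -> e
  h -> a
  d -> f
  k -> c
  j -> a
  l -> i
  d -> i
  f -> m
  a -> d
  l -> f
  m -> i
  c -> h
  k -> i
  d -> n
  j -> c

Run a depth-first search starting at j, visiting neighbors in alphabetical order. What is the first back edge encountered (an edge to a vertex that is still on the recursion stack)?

h->a

DFS from j (visiting neighbors in alphabetical order); mark gray on enter, black on exit:
j gray
  a gray
    d gray
      f gray
        i gray
        i black
        m gray
          m→i: i black — skip
        m black
      f black
      d→i: i black — skip
      k gray
        c gray
          g gray
            g→i: i black — skip
            g→m: m black — skip
          g black
          h gray
            h→a: a is gray → back edge
First back edge: h → a.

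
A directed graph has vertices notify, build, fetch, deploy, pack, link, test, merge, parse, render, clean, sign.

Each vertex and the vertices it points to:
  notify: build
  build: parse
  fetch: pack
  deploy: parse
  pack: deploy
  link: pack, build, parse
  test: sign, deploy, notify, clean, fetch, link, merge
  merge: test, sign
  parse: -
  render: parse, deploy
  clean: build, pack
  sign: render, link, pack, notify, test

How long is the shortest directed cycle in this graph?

2

For each vertex v, BFS finds the shortest path from v back to v.
The shortest such closed walk is test → sign → test, length 2.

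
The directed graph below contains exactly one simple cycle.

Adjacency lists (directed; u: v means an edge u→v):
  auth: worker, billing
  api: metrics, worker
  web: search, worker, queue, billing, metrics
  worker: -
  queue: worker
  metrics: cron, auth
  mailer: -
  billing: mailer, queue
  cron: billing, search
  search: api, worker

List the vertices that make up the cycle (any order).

DFS with gray/black marking from metrics:
metrics gray
  cron gray
    billing gray
      mailer gray
      mailer black
      queue gray
        worker gray
        worker black
      queue black
    billing black
    search gray
      api gray
        api→metrics: metrics is gray → back edge
Back edge closes the cycle metrics → cron → search → api → metrics; its vertices are {api, cron, search, metrics}.

api, cron, search, metrics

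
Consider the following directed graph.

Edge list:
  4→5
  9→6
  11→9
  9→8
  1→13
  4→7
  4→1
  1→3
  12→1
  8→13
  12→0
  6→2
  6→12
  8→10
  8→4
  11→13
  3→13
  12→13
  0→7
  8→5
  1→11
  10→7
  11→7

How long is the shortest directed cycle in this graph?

For each vertex v, BFS finds the shortest path from v back to v.
The shortest such closed walk is 9 → 6 → 12 → 1 → 11 → 9, length 5.

5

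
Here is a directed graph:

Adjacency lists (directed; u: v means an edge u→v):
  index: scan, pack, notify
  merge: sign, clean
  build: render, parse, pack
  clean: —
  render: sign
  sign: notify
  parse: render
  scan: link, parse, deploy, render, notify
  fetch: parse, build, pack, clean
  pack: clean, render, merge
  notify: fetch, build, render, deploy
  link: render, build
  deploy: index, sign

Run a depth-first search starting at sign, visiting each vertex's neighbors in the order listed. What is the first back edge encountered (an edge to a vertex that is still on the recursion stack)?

DFS from sign (visiting each vertex's neighbors in the order listed); mark gray on enter, black on exit:
sign gray
  notify gray
    fetch gray
      parse gray
        render gray
          render→sign: sign is gray → back edge
First back edge: render → sign.

render→sign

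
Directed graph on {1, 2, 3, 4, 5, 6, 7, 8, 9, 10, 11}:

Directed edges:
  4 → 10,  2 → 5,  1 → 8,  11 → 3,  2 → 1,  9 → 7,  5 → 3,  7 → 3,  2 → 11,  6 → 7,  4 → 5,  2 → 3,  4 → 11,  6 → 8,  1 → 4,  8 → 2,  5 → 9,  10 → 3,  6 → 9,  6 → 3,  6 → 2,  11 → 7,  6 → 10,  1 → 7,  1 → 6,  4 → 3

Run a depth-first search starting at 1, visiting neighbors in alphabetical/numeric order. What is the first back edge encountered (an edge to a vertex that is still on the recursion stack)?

2->1

DFS from 1 (visiting neighbors in alphabetical/numeric order); mark gray on enter, black on exit:
1 gray
  4 gray
    3 gray
    3 black
    5 gray
      5→3: 3 black — skip
      9 gray
        7 gray
          7→3: 3 black — skip
        7 black
      9 black
    5 black
    10 gray
      10→3: 3 black — skip
    10 black
    11 gray
      11→3: 3 black — skip
      11→7: 7 black — skip
    11 black
  4 black
  6 gray
    2 gray
      2→1: 1 is gray → back edge
First back edge: 2 → 1.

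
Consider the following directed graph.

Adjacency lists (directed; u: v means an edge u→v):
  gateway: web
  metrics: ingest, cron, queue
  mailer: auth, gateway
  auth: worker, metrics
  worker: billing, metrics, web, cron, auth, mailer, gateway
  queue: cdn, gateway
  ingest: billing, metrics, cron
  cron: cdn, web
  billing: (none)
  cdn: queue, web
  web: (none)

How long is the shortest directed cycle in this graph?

For each vertex v, BFS finds the shortest path from v back to v.
The shortest such closed walk is worker → auth → worker, length 2.

2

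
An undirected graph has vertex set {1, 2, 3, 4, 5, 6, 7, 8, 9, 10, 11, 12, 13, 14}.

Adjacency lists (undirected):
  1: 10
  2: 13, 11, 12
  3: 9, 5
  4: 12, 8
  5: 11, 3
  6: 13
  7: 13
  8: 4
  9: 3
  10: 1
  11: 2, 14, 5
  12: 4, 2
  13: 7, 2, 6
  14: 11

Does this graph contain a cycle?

No

DFS, tracking each vertex's parent; an edge to a visited non-parent vertex closes a cycle.
Start from 14:
visit 14 (parent –)
  visit 11 (parent 14)
    visit 2 (parent 11)
      visit 13 (parent 2)
        visit 7 (parent 13)
          7–13: parent, skip
        13–2: parent, skip
        visit 6 (parent 13)
          6–13: parent, skip
      2–11: parent, skip
      visit 12 (parent 2)
        visit 4 (parent 12)
          4–12: parent, skip
          visit 8 (parent 4)
            8–4: parent, skip
        12–2: parent, skip
    11–14: parent, skip
    visit 5 (parent 11)
      5–11: parent, skip
      visit 3 (parent 5)
        visit 9 (parent 3)
          9–3: parent, skip
        3–5: parent, skip
visit 1 (parent –)
  visit 10 (parent 1)
    10–1: parent, skip
No non-parent visited neighbor found — the graph is a forest.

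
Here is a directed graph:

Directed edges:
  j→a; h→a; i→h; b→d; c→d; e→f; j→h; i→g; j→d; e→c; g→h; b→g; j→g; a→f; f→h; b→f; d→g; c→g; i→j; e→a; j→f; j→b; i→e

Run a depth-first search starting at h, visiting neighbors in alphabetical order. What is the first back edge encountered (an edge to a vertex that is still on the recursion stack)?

f->h

DFS from h (visiting neighbors in alphabetical order); mark gray on enter, black on exit:
h gray
  a gray
    f gray
      f→h: h is gray → back edge
First back edge: f → h.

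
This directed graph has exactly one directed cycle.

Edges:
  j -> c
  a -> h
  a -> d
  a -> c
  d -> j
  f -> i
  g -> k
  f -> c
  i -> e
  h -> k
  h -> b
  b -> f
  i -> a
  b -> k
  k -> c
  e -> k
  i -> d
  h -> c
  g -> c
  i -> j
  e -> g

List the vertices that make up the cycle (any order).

a, b, f, h, i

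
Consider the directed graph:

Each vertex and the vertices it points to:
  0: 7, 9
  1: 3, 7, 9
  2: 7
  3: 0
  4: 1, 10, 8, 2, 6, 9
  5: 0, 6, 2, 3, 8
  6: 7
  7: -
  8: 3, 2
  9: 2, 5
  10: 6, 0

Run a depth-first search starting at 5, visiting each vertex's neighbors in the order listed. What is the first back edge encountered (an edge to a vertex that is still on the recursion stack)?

9→5

DFS from 5 (visiting each vertex's neighbors in the order listed); mark gray on enter, black on exit:
5 gray
  0 gray
    7 gray
    7 black
    9 gray
      2 gray
        2→7: 7 black — skip
      2 black
      9→5: 5 is gray → back edge
First back edge: 9 → 5.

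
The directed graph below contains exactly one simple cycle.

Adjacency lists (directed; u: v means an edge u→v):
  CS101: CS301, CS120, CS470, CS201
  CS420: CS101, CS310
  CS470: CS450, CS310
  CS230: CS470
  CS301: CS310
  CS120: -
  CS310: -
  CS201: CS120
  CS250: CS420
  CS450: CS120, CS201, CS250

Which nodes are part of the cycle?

CS101, CS250, CS420, CS450, CS470

DFS with gray/black marking from CS470:
CS470 gray
  CS450 gray
    CS120 gray
    CS120 black
    CS201 gray
      CS201→CS120: CS120 black — skip
    CS201 black
    CS250 gray
      CS420 gray
        CS101 gray
          CS301 gray
            CS310 gray
            CS310 black
          CS301 black
          CS101→CS120: CS120 black — skip
          CS101→CS470: CS470 is gray → back edge
Back edge closes the cycle CS470 → CS450 → CS250 → CS420 → CS101 → CS470; its vertices are {CS101, CS250, CS420, CS450, CS470}.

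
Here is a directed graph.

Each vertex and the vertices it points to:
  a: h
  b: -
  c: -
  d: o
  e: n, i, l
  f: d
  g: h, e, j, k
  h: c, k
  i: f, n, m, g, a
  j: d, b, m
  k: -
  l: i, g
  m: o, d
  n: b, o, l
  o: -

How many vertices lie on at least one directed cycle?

A vertex is on a directed cycle iff it belongs to a strongly connected component of size ≥ 2 (or has a self-loop).
The vertices on cycles are {e, g, i, l, n} — 5 in total.

5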